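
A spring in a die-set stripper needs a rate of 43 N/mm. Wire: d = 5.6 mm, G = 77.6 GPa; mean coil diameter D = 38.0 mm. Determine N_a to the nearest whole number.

N_a = Gd⁴/(8D³k) = (77.6×10³ × 5.6⁴)/(8 × 38.0³ × 43)
    = 7.63157e+07 / 1.8876e+07 = 4.043 → 4 coils

4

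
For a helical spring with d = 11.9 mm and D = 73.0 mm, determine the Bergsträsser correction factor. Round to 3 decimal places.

1.232

C = D/d = 73.0/11.9 = 6.1345
K_B = (4C+2)/(4C−3) = 26.538/21.538 = 1.2321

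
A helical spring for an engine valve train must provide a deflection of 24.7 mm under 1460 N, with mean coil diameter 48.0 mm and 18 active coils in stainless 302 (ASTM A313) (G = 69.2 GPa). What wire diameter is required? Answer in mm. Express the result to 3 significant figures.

10.8 mm

Required rate k = F/δ = 1460/24.7 = 59.109 N/mm
d = (8D³N_a·k / G)^(1/4) = (8·48.0³·18·59.109 / (69.2×10³))^0.25
  = (13603)^0.25 = 10.7996 mm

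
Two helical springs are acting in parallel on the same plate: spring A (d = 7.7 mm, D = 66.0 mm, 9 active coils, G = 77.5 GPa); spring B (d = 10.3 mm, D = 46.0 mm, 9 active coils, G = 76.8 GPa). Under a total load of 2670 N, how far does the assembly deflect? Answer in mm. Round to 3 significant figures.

k_A = Gd⁴/(8D³N_a) = (77.5×10³)(7.7⁴)/(8·66.0³·9) = 13.161 N/mm
k_B = Gd⁴/(8D³N_a) = (76.8×10³)(10.3⁴)/(8·46.0³·9) = 123.34 N/mm
Parallel: k_eq = 13.161 + 123.34 = 136.5 N/mm
δ = F/k_eq = 2670/136.5 = 19.56 mm

19.6 mm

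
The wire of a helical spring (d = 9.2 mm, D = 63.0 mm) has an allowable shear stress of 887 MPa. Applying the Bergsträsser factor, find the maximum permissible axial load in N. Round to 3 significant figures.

3570 N

C = D/d = 63.0/9.2 = 6.8478
K_B = (4C+2)/(4C−3) = 29.391/24.391 = 1.2050
τ_max = K·8FD/(πd³) → F_max = τ_allow·πd³/(8DK)
F_max = 887·π·9.2³/(8·63.0·1.2050) = 2.1699e+06/607.32 = 3572.9 N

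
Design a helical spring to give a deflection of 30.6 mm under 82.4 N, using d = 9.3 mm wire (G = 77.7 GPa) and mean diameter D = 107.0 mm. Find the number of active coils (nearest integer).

22

Required rate k = F/δ = 82.4/30.6 = 2.6928 N/mm
N_a = Gd⁴/(8D³k) = (77.7×10³ × 9.3⁴)/(8 × 107.0³ × 2.6928)
    = 5.81236e+08 / 2.63905e+07 = 22.02 → 22 coils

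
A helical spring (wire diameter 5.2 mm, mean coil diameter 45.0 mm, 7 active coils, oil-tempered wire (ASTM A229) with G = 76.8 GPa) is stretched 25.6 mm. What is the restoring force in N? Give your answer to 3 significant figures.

k = Gd⁴/(8D³N_a) = (76.8×10³)(5.2⁴)/(8·45.0³·7) = 11.004 N/mm
F = k·δ = 11.004 × 25.6 = 281.7 N

282 N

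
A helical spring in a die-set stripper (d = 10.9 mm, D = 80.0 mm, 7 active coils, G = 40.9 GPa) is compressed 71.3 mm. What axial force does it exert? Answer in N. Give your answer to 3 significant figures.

1440 N

k = Gd⁴/(8D³N_a) = (40.9×10³)(10.9⁴)/(8·80.0³·7) = 20.136 N/mm
F = k·δ = 20.136 × 71.3 = 1435.7 N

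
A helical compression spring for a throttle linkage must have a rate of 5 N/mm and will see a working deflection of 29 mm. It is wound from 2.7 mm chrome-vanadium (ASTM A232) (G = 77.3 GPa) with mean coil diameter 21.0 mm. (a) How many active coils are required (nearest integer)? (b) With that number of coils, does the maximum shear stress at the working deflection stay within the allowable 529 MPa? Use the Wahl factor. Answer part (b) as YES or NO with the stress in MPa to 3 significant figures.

N_a = Gd⁴/(8D³k) = (77.3×10³)(2.7⁴)/(8·21.0³·5) = 11.09 → N_a = 11
Actual rate k = Gd⁴/(8D³·11) = 5.0407 N/mm
Working load F = kδ = 5.0407·29 = 146.18 N
C = 21.0/2.7 = 7.7778; K_W = (4C−1)/(4C−4)+0.615/C = 1.1897
τ_max = K_W·8FD/(πd³) = 1.1897·397.16 = 472.51 MPa
τ_max ≤ 529 MPa → acceptable

(a) 11 coils; (b) YES, τ_max = 473 MPa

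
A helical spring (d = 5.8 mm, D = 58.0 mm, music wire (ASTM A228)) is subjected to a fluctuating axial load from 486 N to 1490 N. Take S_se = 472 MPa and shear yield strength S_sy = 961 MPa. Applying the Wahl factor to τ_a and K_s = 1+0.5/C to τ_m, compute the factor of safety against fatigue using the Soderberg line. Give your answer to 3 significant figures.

0.575

C = D/d = 58.0/5.8 = 10.0000; K_W = (4C−1)/(4C−4)+0.615/C = 1.1448; K_s = 1+0.5/C = 1.0500
F_a = (F_max−F_min)/2 = 502 N; F_m = (F_max+F_min)/2 = 988 N
τ_a = K_W·8F_aD/(πd³) = 1.1448 × 380 = 435.04 MPa
τ_m = K_s·8F_mD/(πd³) = 1.0500 × 747.9 = 785.29 MPa
Soderberg: 1/n_f = τ_a/S_se + τ_m/S_sy = 435.04/472 + 785.29/961 = 0.92170 + 0.81716 = 1.7389
n_f = 1/1.7389 = 0.5751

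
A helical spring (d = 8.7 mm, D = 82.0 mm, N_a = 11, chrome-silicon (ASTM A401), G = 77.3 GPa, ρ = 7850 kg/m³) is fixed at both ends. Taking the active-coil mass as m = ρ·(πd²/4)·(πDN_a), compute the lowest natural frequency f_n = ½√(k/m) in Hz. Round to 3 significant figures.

41.5 Hz

k = Gd⁴/(8D³N_a) = (77.3×10³)(8.7⁴)/(8·82.0³·11) = 9.1271 N/mm = 9127.1 N/m
Wire length L = πDN_a = π·82.0·11 = 2833.7 mm
m = ρ·(πd²/4)·L = 7850 × 59.447×10⁻⁶ m² × 2.8337 m = 1.3224 kg
f_n = ½√(k/m) = 0.5·√(9127.1/1.3224) = 0.5·√(6902) = 41.539 Hz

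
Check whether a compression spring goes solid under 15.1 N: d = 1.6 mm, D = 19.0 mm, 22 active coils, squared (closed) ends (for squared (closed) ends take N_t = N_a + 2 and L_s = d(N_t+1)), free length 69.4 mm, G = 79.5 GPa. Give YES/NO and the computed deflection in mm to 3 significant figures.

k = Gd⁴/(8D³N_a) = (79.5×10³)(1.6⁴)/(8·19.0³·22) = 0.43159 N/mm
N_t = 24; L_s = 1.6·25 = 40 mm; δ_solid = L₀ − L_s = 69.4 − 40 = 29.4 mm
δ = F/k = 15.1/0.43159 = 34.987 mm
δ ≥ δ_solid → spring goes solid

YES, δ = 35.0 mm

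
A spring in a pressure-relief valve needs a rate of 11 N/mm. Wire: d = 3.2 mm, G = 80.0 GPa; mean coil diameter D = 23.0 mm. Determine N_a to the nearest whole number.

N_a = Gd⁴/(8D³k) = (80.0×10³ × 3.2⁴)/(8 × 23.0³ × 11)
    = 8.38861e+06 / 1.0707e+06 = 7.835 → 8 coils

8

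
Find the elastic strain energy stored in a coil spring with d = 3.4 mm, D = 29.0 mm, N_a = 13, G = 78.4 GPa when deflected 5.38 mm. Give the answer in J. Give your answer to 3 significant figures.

k = Gd⁴/(8D³N_a) = (78.4×10³)(3.4⁴)/(8·29.0³·13) = 4.1305 N/mm
U = ½kδ² = 0.5 × 4.1305 × 5.38² = 59.778 N·mm = 0.059778 J

0.0598 J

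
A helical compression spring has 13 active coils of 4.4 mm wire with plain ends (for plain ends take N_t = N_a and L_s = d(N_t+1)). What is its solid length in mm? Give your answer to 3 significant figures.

plain ends: N_t = N_a = 13
L_s = d·(N_t+1) = 4.4 × 14 = 61.6 mm

61.6 mm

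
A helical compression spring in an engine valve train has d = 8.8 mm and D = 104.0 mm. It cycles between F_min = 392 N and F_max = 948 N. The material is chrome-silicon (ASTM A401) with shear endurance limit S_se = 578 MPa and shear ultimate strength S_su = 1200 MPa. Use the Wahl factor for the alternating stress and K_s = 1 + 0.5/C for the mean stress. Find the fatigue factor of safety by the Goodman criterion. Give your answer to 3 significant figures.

2.29

C = D/d = 104.0/8.8 = 11.8182; K_W = (4C−1)/(4C−4)+0.615/C = 1.1214; K_s = 1+0.5/C = 1.0423
F_a = (F_max−F_min)/2 = 278 N; F_m = (F_max+F_min)/2 = 670 N
τ_a = K_W·8F_aD/(πd³) = 1.1214 × 108.04 = 121.15 MPa
τ_m = K_s·8F_mD/(πd³) = 1.0423 × 260.38 = 271.39 MPa
Goodman: 1/n_f = τ_a/S_se + τ_m/S_su = 121.15/578 + 271.39/1200 = 0.20960 + 0.22616 = 0.43576
n_f = 1/0.43576 = 2.295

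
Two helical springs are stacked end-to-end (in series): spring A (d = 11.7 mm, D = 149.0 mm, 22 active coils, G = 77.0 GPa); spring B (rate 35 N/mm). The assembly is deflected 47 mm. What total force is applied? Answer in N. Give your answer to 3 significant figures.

k_A = Gd⁴/(8D³N_a) = (77.0×10³)(11.7⁴)/(8·149.0³·22) = 2.4784 N/mm
Series: 1/k_eq = 1/2.4784 + 1/35 = 0.43207; k_eq = 2.3145 N/mm
F = k_eq·δ = 2.3145·47 = 108.78 N

109 N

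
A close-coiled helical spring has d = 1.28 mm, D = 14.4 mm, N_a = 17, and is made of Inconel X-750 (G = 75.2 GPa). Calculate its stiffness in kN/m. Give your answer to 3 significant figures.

k = Gd⁴/(8D³N_a) = (75.2×10³ × 1.28⁴) / (8 × 14.4³ × 17)
  = 201863 / 406094 = 0.49709 N/mm

0.497 kN/m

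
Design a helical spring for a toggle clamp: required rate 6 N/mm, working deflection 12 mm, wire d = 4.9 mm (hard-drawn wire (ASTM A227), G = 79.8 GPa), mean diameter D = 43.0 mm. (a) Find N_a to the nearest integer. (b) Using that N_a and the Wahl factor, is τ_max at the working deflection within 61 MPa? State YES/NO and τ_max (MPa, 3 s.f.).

(a) 12 coils; (b) NO, τ_max = 78.5 MPa

N_a = Gd⁴/(8D³k) = (79.8×10³)(4.9⁴)/(8·43.0³·6) = 12.05 → N_a = 12
Actual rate k = Gd⁴/(8D³·12) = 6.0271 N/mm
Working load F = kδ = 6.0271·12 = 72.326 N
C = 43.0/4.9 = 8.7755; K_W = (4C−1)/(4C−4)+0.615/C = 1.1665
τ_max = K_W·8FD/(πd³) = 1.1665·67.315 = 78.526 MPa
τ_max > 61 MPa → exceeds allowable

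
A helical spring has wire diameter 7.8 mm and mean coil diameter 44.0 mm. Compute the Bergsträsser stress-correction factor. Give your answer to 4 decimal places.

C = D/d = 44.0/7.8 = 5.6410
K_B = (4C+2)/(4C−3) = 24.564/19.564 = 1.2556

1.2556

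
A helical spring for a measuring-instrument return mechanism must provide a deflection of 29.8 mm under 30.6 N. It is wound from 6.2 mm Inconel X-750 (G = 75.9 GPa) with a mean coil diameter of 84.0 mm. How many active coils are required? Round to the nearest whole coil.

23

Required rate k = F/δ = 30.6/29.8 = 1.0268 N/mm
N_a = Gd⁴/(8D³k) = (75.9×10³ × 6.2⁴)/(8 × 84.0³ × 1.0268)
    = 1.12152e+08 / 4.86892e+06 = 23.03 → 23 coils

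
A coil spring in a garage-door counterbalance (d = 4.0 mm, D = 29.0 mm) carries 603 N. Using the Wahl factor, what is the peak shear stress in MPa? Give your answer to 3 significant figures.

Spring index C = D/d = 29.0/4.0 = 7.2500
K_W = (4C−1)/(4C−4) + 0.615/C = 28.000/25.000 + 0.0848 = 1.2048
τ₀ = 8FD/(πd³) = 8·603·29.0/(π·4.0³) = 139896/201.06 = 695.79 MPa
τ_max = K·τ₀ = 1.2048 × 695.79 = 838.3 MPa

838 MPa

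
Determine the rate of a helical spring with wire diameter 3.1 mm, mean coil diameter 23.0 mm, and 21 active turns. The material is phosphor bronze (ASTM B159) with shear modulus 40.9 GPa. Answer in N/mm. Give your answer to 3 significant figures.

1.85 N/mm

k = Gd⁴/(8D³N_a) = (40.9×10³ × 3.1⁴) / (8 × 23.0³ × 21)
  = 3.7772e+06 / 2.04406e+06 = 1.8479 N/mm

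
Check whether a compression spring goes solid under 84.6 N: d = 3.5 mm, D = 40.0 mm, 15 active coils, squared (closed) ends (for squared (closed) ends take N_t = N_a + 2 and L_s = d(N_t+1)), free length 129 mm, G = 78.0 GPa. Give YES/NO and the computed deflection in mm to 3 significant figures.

k = Gd⁴/(8D³N_a) = (78.0×10³)(3.5⁴)/(8·40.0³·15) = 1.5241 N/mm
N_t = 17; L_s = 3.5·18 = 63 mm; δ_solid = L₀ − L_s = 129 − 63 = 66 mm
δ = F/k = 84.6/1.5241 = 55.509 mm
δ < δ_solid → spring does not go solid

NO, δ = 55.5 mm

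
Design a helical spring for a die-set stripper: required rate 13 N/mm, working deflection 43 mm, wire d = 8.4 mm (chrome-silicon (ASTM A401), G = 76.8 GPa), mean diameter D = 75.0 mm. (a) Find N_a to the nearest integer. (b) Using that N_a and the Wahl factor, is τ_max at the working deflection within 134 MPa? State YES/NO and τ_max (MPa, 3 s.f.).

N_a = Gd⁴/(8D³k) = (76.8×10³)(8.4⁴)/(8·75.0³·13) = 8.715 → N_a = 9
Actual rate k = Gd⁴/(8D³·9) = 12.588 N/mm
Working load F = kδ = 12.588·43 = 541.29 N
C = 75.0/8.4 = 8.9286; K_W = (4C−1)/(4C−4)+0.615/C = 1.1635
τ_max = K_W·8FD/(πd³) = 1.1635·174.42 = 202.93 MPa
τ_max > 134 MPa → exceeds allowable

(a) 9 coils; (b) NO, τ_max = 203 MPa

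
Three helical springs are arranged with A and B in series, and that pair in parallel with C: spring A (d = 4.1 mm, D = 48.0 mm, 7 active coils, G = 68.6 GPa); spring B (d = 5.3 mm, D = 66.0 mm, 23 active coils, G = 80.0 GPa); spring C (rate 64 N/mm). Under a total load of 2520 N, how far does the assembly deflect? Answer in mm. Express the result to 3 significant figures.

k_A = Gd⁴/(8D³N_a) = (68.6×10³)(4.1⁴)/(8·48.0³·7) = 3.13 N/mm
k_B = Gd⁴/(8D³N_a) = (80.0×10³)(5.3⁴)/(8·66.0³·23) = 1.1933 N/mm
Springs A,B series: k_AB = 1/(1/3.13+1/1.1933) = 0.86392 N/mm; parallel with C: k_eq = 0.86392+64 = 64.864 N/mm
δ = F/k_eq = 2520/64.864 = 38.851 mm

38.9 mm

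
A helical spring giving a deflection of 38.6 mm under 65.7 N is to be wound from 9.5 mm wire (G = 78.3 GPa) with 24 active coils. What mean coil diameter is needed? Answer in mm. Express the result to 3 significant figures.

Required rate k = F/δ = 65.7/38.6 = 1.7021 N/mm
D = (Gd⁴/(8N_a·k))^(1/3) = (78.3×10³·9.5⁴/(8·24·1.7021))^(1/3)
  = (1.95154e+06)^(1/3) = 124.9661 mm

125 mm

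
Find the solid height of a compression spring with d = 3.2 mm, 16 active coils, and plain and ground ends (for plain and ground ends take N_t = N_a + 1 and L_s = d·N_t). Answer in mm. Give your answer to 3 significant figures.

plain and ground ends: N_t = N_a + 1 = 16 + 1 = 17
L_s = d·N_t = 3.2 × 17 = 54.4 mm

54.4 mm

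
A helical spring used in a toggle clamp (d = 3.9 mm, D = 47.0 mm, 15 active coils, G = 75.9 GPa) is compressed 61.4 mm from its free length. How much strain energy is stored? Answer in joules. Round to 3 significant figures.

k = Gd⁴/(8D³N_a) = (75.9×10³)(3.9⁴)/(8·47.0³·15) = 1.4094 N/mm
U = ½kδ² = 0.5 × 1.4094 × 61.4² = 2656.6 N·mm = 2.6566 J

2.66 J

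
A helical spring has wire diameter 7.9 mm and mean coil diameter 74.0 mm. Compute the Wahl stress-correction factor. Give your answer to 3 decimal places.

1.155

C = D/d = 74.0/7.9 = 9.3671
K_W = (4C−1)/(4C−4) + 0.615/C = 36.468/33.468 + 0.0657 = 1.1553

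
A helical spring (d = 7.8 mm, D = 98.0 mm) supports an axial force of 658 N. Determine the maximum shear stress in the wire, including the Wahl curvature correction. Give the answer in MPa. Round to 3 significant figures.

385 MPa

Spring index C = D/d = 98.0/7.8 = 12.5641
K_W = (4C−1)/(4C−4) + 0.615/C = 49.256/46.256 + 0.0489 = 1.1138
τ₀ = 8FD/(πd³) = 8·658·98.0/(π·7.8³) = 515872/1490.8 = 346.03 MPa
τ_max = K·τ₀ = 1.1138 × 346.03 = 385.41 MPa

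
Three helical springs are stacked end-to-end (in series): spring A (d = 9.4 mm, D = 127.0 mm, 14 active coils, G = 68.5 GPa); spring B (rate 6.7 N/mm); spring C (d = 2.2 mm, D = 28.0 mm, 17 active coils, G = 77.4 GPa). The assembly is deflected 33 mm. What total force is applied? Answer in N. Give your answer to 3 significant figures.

14.8 N

k_A = Gd⁴/(8D³N_a) = (68.5×10³)(9.4⁴)/(8·127.0³·14) = 2.3312 N/mm
k_C = Gd⁴/(8D³N_a) = (77.4×10³)(2.2⁴)/(8·28.0³·17) = 0.60732 N/mm
Series: 1/k_eq = 1/2.3312 + 1/6.7 + 1/0.60732 = 2.2248; k_eq = 0.44948 N/mm
F = k_eq·δ = 0.44948·33 = 14.833 N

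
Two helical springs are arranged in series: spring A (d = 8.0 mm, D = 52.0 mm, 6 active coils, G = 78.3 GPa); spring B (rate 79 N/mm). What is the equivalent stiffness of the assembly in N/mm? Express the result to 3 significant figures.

k_A = Gd⁴/(8D³N_a) = (78.3×10³)(8.0⁴)/(8·52.0³·6) = 47.519 N/mm
Series: 1/k_eq = 1/47.519 + 1/79 = 0.033702; k_eq = 29.672 N/mm

29.7 N/mm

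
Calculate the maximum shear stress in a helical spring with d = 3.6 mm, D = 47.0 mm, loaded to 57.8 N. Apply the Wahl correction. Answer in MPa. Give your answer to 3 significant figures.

Spring index C = D/d = 47.0/3.6 = 13.0556
K_W = (4C−1)/(4C−4) + 0.615/C = 51.222/48.222 + 0.0471 = 1.1093
τ₀ = 8FD/(πd³) = 8·57.8·47.0/(π·3.6³) = 21732.8/146.57 = 148.27 MPa
τ_max = K·τ₀ = 1.1093 × 148.27 = 164.48 MPa

164 MPa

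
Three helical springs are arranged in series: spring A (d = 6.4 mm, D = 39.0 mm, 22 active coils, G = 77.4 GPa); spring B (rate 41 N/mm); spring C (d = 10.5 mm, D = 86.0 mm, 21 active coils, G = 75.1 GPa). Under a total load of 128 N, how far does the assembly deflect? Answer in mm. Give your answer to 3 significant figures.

k_A = Gd⁴/(8D³N_a) = (77.4×10³)(6.4⁴)/(8·39.0³·22) = 12.438 N/mm
k_C = Gd⁴/(8D³N_a) = (75.1×10³)(10.5⁴)/(8·86.0³·21) = 8.5426 N/mm
Series: 1/k_eq = 1/12.438 + 1/41 + 1/8.5426 = 0.22185; k_eq = 4.5076 N/mm
δ = F/k_eq = 128/4.5076 = 28.397 mm

28.4 mm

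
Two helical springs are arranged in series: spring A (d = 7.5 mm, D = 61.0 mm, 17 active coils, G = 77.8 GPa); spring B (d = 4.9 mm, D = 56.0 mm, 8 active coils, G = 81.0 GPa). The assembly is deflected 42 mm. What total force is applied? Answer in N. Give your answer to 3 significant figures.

k_A = Gd⁴/(8D³N_a) = (77.8×10³)(7.5⁴)/(8·61.0³·17) = 7.9744 N/mm
k_B = Gd⁴/(8D³N_a) = (81.0×10³)(4.9⁴)/(8·56.0³·8) = 4.1546 N/mm
Series: 1/k_eq = 1/7.9744 + 1/4.1546 = 0.3661; k_eq = 2.7315 N/mm
F = k_eq·δ = 2.7315·42 = 114.72 N

115 N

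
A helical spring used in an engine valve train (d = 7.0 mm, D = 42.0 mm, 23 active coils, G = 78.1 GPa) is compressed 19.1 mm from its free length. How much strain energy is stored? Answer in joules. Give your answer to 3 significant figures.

2.51 J

k = Gd⁴/(8D³N_a) = (78.1×10³)(7.0⁴)/(8·42.0³·23) = 13.756 N/mm
U = ½kδ² = 0.5 × 13.756 × 19.1² = 2509.1 N·mm = 2.5091 J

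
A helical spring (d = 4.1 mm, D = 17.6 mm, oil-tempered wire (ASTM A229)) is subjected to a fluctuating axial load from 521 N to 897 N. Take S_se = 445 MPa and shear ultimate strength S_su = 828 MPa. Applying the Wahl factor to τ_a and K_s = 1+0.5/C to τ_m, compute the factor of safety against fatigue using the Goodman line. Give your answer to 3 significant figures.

C = D/d = 17.6/4.1 = 4.2927; K_W = (4C−1)/(4C−4)+0.615/C = 1.3710; K_s = 1+0.5/C = 1.1165
F_a = (F_max−F_min)/2 = 188 N; F_m = (F_max+F_min)/2 = 709 N
τ_a = K_W·8F_aD/(πd³) = 1.3710 × 122.25 = 167.61 MPa
τ_m = K_s·8F_mD/(πd³) = 1.1165 × 461.05 = 514.75 MPa
Goodman: 1/n_f = τ_a/S_se + τ_m/S_su = 167.61/445 + 514.75/828 = 0.37666 + 0.62168 = 0.99834
n_f = 1/0.99834 = 1.002

1.00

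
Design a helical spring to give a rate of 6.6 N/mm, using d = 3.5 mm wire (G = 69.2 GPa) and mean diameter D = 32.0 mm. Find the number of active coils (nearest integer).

6

N_a = Gd⁴/(8D³k) = (69.2×10³ × 3.5⁴)/(8 × 32.0³ × 6.6)
    = 1.03843e+07 / 1.73015e+06 = 6.002 → 6 coils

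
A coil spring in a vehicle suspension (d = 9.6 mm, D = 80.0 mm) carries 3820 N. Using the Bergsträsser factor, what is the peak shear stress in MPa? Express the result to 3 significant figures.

Spring index C = D/d = 80.0/9.6 = 8.3333
K_B = (4C+2)/(4C−3) = 35.333/30.333 = 1.1648
τ₀ = 8FD/(πd³) = 8·3820·80.0/(π·9.6³) = 2.4448e+06/2779.5 = 879.59 MPa
τ_max = K·τ₀ = 1.1648 × 879.59 = 1024.6 MPa

1020 MPa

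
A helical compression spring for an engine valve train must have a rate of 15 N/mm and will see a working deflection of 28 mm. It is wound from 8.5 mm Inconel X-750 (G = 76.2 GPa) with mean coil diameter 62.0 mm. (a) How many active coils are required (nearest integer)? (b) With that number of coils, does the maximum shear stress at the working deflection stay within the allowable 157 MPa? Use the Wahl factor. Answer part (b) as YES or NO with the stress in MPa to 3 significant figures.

(a) 14 coils; (b) YES, τ_max = 129 MPa

N_a = Gd⁴/(8D³k) = (76.2×10³)(8.5⁴)/(8·62.0³·15) = 13.91 → N_a = 14
Actual rate k = Gd⁴/(8D³·14) = 14.902 N/mm
Working load F = kδ = 14.902·28 = 417.25 N
C = 62.0/8.5 = 7.2941; K_W = (4C−1)/(4C−4)+0.615/C = 1.2035
τ_max = K_W·8FD/(πd³) = 1.2035·107.27 = 129.09 MPa
τ_max ≤ 157 MPa → acceptable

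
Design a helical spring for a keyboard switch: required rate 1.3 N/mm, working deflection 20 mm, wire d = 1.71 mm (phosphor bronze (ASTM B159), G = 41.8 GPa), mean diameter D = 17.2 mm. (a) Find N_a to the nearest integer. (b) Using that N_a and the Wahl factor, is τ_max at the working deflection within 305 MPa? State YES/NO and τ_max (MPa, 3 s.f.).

(a) 7 coils; (b) YES, τ_max = 251 MPa

N_a = Gd⁴/(8D³k) = (41.8×10³)(1.71⁴)/(8·17.2³·1.3) = 6.754 → N_a = 7
Actual rate k = Gd⁴/(8D³·7) = 1.2543 N/mm
Working load F = kδ = 1.2543·20 = 25.085 N
C = 17.2/1.71 = 10.0585; K_W = (4C−1)/(4C−4)+0.615/C = 1.1439
τ_max = K_W·8FD/(πd³) = 1.1439·219.73 = 251.36 MPa
τ_max ≤ 305 MPa → acceptable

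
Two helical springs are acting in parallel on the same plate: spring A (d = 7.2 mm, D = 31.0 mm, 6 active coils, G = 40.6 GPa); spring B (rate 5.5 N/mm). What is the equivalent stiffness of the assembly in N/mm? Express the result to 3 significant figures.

k_A = Gd⁴/(8D³N_a) = (40.6×10³)(7.2⁴)/(8·31.0³·6) = 76.301 N/mm
Parallel: k_eq = 76.301 + 5.5 = 81.801 N/mm

81.8 N/mm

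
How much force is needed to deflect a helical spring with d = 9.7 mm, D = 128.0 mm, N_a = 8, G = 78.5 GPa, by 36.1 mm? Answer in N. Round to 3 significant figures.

187 N

k = Gd⁴/(8D³N_a) = (78.5×10³)(9.7⁴)/(8·128.0³·8) = 5.1778 N/mm
F = k·δ = 5.1778 × 36.1 = 186.92 N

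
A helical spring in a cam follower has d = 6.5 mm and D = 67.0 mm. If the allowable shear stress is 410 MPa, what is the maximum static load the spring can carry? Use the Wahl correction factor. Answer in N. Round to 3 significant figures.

579 N

C = D/d = 67.0/6.5 = 10.3077
K_W = (4C−1)/(4C−4) + 0.615/C = 40.231/37.231 + 0.0597 = 1.1402
τ_max = K·8FD/(πd³) → F_max = τ_allow·πd³/(8DK)
F_max = 410·π·6.5³/(8·67.0·1.1402) = 3.5373e+05/611.17 = 578.78 N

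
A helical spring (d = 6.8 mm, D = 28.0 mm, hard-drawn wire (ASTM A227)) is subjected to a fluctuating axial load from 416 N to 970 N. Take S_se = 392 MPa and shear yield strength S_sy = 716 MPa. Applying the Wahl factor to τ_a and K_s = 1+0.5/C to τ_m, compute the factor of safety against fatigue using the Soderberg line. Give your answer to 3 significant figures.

2.13

C = D/d = 28.0/6.8 = 4.1176; K_W = (4C−1)/(4C−4)+0.615/C = 1.3899; K_s = 1+0.5/C = 1.1214
F_a = (F_max−F_min)/2 = 277 N; F_m = (F_max+F_min)/2 = 693 N
τ_a = K_W·8F_aD/(πd³) = 1.3899 × 62.813 = 87.306 MPa
τ_m = K_s·8F_mD/(πd³) = 1.1214 × 157.15 = 176.23 MPa
Soderberg: 1/n_f = τ_a/S_se + τ_m/S_sy = 87.306/392 + 176.23/716 = 0.22272 + 0.24613 = 0.46885
n_f = 1/0.46885 = 2.133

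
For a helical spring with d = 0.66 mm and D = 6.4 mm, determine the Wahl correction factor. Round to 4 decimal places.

1.1497

C = D/d = 6.4/0.66 = 9.6970
K_W = (4C−1)/(4C−4) + 0.615/C = 37.788/34.788 + 0.0634 = 1.1497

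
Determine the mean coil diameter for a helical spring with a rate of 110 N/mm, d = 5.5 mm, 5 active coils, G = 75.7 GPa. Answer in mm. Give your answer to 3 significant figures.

D = (Gd⁴/(8N_a·k))^(1/3) = (75.7×10³·5.5⁴/(8·5·110))^(1/3)
  = (15743.2)^(1/3) = 25.0629 mm

25.1 mm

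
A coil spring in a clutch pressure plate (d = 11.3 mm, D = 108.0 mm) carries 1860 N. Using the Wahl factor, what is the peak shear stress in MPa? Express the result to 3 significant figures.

408 MPa

Spring index C = D/d = 108.0/11.3 = 9.5575
K_W = (4C−1)/(4C−4) + 0.615/C = 37.230/34.230 + 0.0643 = 1.1520
τ₀ = 8FD/(πd³) = 8·1860·108.0/(π·11.3³) = 1.60704e+06/4533 = 354.52 MPa
τ_max = K·τ₀ = 1.1520 × 354.52 = 408.4 MPa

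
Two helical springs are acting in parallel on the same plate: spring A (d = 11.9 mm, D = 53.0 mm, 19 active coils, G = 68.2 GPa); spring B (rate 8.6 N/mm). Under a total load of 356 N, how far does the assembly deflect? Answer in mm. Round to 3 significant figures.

5.16 mm

k_A = Gd⁴/(8D³N_a) = (68.2×10³)(11.9⁴)/(8·53.0³·19) = 60.437 N/mm
Parallel: k_eq = 60.437 + 8.6 = 69.037 N/mm
δ = F/k_eq = 356/69.037 = 5.1567 mm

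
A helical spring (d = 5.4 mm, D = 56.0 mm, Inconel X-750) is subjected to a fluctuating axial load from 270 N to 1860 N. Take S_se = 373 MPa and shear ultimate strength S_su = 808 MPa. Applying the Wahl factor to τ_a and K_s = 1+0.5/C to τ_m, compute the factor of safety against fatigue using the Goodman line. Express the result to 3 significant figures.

0.290

C = D/d = 56.0/5.4 = 10.3704; K_W = (4C−1)/(4C−4)+0.615/C = 1.1393; K_s = 1+0.5/C = 1.0482
F_a = (F_max−F_min)/2 = 795 N; F_m = (F_max+F_min)/2 = 1065 N
τ_a = K_W·8F_aD/(πd³) = 1.1393 × 719.97 = 820.29 MPa
τ_m = K_s·8F_mD/(πd³) = 1.0482 × 964.49 = 1011 MPa
Goodman: 1/n_f = τ_a/S_se + τ_m/S_su = 820.29/373 + 1011/808 = 2.19917 + 1.25122 = 3.4504
n_f = 1/3.4504 = 0.2898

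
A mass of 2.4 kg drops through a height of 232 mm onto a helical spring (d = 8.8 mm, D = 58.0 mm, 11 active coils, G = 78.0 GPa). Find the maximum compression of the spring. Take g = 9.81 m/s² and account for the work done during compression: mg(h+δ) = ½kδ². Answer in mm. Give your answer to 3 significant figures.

k = Gd⁴/(8D³N_a) = (78.0×10³)(8.8⁴)/(8·58.0³·11) = 27.243 N/mm
W = mg = 2.4 × 9.81 = 23.544 N
½kδ² − Wδ − Wh = 0 → δ = (W + √(W² + 2kWh))/k
δ = (23.544 + √(554.32 + 297616))/27.243 = (23.544 + 546.05)/27.243 = 20.908 mm

20.9 mm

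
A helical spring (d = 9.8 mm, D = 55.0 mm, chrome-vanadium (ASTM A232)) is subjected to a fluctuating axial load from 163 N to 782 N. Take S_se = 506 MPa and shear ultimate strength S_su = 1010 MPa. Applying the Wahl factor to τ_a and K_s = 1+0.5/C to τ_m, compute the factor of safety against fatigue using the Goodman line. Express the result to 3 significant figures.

5.22

C = D/d = 55.0/9.8 = 5.6122; K_W = (4C−1)/(4C−4)+0.615/C = 1.2722; K_s = 1+0.5/C = 1.0891
F_a = (F_max−F_min)/2 = 309.5 N; F_m = (F_max+F_min)/2 = 472.5 N
τ_a = K_W·8F_aD/(πd³) = 1.2722 × 46.056 = 58.592 MPa
τ_m = K_s·8F_mD/(πd³) = 1.0891 × 70.312 = 76.576 MPa
Goodman: 1/n_f = τ_a/S_se + τ_m/S_su = 58.592/506 + 76.576/1010 = 0.11579 + 0.07582 = 0.19161
n_f = 1/0.19161 = 5.219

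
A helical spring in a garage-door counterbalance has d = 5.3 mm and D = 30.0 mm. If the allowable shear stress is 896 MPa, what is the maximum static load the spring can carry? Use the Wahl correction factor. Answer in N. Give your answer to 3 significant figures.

1380 N

C = D/d = 30.0/5.3 = 5.6604
K_W = (4C−1)/(4C−4) + 0.615/C = 21.642/18.642 + 0.1086 = 1.2696
τ_max = K·8FD/(πd³) → F_max = τ_allow·πd³/(8DK)
F_max = 896·π·5.3³/(8·30.0·1.2696) = 4.1907e+05/304.7 = 1375.4 N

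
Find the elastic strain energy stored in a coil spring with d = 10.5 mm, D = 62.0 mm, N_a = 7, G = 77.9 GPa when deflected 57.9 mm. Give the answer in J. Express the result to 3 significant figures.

k = Gd⁴/(8D³N_a) = (77.9×10³)(10.5⁴)/(8·62.0³·7) = 70.947 N/mm
U = ½kδ² = 0.5 × 70.947 × 57.9² = 1.1892e+05 N·mm = 118.92 J

119 J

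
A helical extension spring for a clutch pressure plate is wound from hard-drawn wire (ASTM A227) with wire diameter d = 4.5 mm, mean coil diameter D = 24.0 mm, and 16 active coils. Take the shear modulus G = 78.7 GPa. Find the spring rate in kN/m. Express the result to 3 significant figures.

k = Gd⁴/(8D³N_a) = (78.7×10³ × 4.5⁴) / (8 × 24.0³ × 16)
  = 3.22719e+07 / 1.76947e+06 = 18.238 N/mm

18.2 kN/m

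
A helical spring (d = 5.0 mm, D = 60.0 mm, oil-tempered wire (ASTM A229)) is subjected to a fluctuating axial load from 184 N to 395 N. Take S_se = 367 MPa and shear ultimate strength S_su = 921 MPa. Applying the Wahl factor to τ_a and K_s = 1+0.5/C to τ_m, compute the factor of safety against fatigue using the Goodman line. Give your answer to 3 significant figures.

C = D/d = 60.0/5.0 = 12.0000; K_W = (4C−1)/(4C−4)+0.615/C = 1.1194; K_s = 1+0.5/C = 1.0417
F_a = (F_max−F_min)/2 = 105.5 N; F_m = (F_max+F_min)/2 = 289.5 N
τ_a = K_W·8F_aD/(πd³) = 1.1194 × 128.95 = 144.35 MPa
τ_m = K_s·8F_mD/(πd³) = 1.0417 × 353.86 = 368.6 MPa
Goodman: 1/n_f = τ_a/S_se + τ_m/S_su = 144.35/367 + 368.6/921 = 0.39334 + 0.40022 = 0.79356
n_f = 1/0.79356 = 1.26

1.26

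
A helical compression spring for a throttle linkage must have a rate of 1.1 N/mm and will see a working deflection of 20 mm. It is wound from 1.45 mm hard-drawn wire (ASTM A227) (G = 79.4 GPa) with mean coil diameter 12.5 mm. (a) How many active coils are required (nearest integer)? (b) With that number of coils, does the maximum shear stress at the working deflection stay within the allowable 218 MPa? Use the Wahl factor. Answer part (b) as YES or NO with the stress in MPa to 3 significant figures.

N_a = Gd⁴/(8D³k) = (79.4×10³)(1.45⁴)/(8·12.5³·1.1) = 20.42 → N_a = 20
Actual rate k = Gd⁴/(8D³·20) = 1.1232 N/mm
Working load F = kδ = 1.1232·20 = 22.463 N
C = 12.5/1.45 = 8.6207; K_W = (4C−1)/(4C−4)+0.615/C = 1.1698
τ_max = K_W·8FD/(πd³) = 1.1698·234.54 = 274.36 MPa
τ_max > 218 MPa → exceeds allowable

(a) 20 coils; (b) NO, τ_max = 274 MPa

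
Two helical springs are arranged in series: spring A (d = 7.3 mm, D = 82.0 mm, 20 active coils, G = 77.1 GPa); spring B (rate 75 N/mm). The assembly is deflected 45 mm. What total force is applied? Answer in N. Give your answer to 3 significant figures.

108 N

k_A = Gd⁴/(8D³N_a) = (77.1×10³)(7.3⁴)/(8·82.0³·20) = 2.4819 N/mm
Series: 1/k_eq = 1/2.4819 + 1/75 = 0.41625; k_eq = 2.4024 N/mm
F = k_eq·δ = 2.4024·45 = 108.11 N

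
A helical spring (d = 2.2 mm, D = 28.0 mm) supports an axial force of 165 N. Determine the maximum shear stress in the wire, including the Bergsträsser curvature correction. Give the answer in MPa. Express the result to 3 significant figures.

1220 MPa

Spring index C = D/d = 28.0/2.2 = 12.7273
K_B = (4C+2)/(4C−3) = 52.909/47.909 = 1.1044
τ₀ = 8FD/(πd³) = 8·165·28.0/(π·2.2³) = 36960/33.452 = 1104.9 MPa
τ_max = K·τ₀ = 1.1044 × 1104.9 = 1220.2 MPa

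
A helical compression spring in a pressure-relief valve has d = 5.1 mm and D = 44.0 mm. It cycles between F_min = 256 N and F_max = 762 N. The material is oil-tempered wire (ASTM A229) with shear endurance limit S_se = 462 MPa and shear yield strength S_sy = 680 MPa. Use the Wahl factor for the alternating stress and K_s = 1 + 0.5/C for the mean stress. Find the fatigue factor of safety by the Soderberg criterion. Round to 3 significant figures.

0.827

C = D/d = 44.0/5.1 = 8.6275; K_W = (4C−1)/(4C−4)+0.615/C = 1.1696; K_s = 1+0.5/C = 1.0580
F_a = (F_max−F_min)/2 = 253 N; F_m = (F_max+F_min)/2 = 509 N
τ_a = K_W·8F_aD/(πd³) = 1.1696 × 213.7 = 249.95 MPa
τ_m = K_s·8F_mD/(πd³) = 1.0580 × 429.93 = 454.85 MPa
Soderberg: 1/n_f = τ_a/S_se + τ_m/S_sy = 249.95/462 + 454.85/680 = 0.54101 + 0.66890 = 1.2099
n_f = 1/1.2099 = 0.8265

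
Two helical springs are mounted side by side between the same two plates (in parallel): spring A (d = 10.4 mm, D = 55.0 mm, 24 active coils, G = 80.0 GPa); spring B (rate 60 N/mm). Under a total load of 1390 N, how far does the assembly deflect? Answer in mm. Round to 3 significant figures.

15.6 mm

k_A = Gd⁴/(8D³N_a) = (80.0×10³)(10.4⁴)/(8·55.0³·24) = 29.298 N/mm
Parallel: k_eq = 29.298 + 60 = 89.298 N/mm
δ = F/k_eq = 1390/89.298 = 15.566 mm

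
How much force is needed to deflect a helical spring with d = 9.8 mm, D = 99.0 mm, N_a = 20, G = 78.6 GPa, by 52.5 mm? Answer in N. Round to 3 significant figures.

k = Gd⁴/(8D³N_a) = (78.6×10³)(9.8⁴)/(8·99.0³·20) = 4.6698 N/mm
F = k·δ = 4.6698 × 52.5 = 245.17 N

245 N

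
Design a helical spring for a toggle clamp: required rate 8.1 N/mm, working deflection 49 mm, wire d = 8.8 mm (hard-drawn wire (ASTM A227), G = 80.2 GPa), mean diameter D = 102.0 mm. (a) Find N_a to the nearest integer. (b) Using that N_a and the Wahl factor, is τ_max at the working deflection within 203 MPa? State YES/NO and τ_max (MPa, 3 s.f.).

N_a = Gd⁴/(8D³k) = (80.2×10³)(8.8⁴)/(8·102.0³·8.1) = 6.994 → N_a = 7
Actual rate k = Gd⁴/(8D³·7) = 8.0931 N/mm
Working load F = kδ = 8.0931·49 = 396.56 N
C = 102.0/8.8 = 11.5909; K_W = (4C−1)/(4C−4)+0.615/C = 1.1239
τ_max = K_W·8FD/(πd³) = 1.1239·151.15 = 169.87 MPa
τ_max ≤ 203 MPa → acceptable

(a) 7 coils; (b) YES, τ_max = 170 MPa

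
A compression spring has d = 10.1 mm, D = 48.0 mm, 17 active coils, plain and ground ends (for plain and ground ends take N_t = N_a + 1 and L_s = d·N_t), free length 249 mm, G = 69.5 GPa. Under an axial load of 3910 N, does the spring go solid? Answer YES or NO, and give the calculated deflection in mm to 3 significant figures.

k = Gd⁴/(8D³N_a) = (69.5×10³)(10.1⁴)/(8·48.0³·17) = 48.085 N/mm
N_t = 18; L_s = 10.1·18 = 181.8 mm; δ_solid = L₀ − L_s = 249 − 181.8 = 67.2 mm
δ = F/k = 3910/48.085 = 81.315 mm
δ ≥ δ_solid → spring goes solid

YES, δ = 81.3 mm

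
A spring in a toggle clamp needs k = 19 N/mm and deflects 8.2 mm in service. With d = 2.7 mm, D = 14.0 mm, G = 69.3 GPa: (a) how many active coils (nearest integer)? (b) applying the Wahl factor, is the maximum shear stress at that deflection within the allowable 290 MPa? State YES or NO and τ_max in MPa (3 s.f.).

(a) 9 coils; (b) NO, τ_max = 359 MPa

N_a = Gd⁴/(8D³k) = (69.3×10³)(2.7⁴)/(8·14.0³·19) = 8.83 → N_a = 9
Actual rate k = Gd⁴/(8D³·9) = 18.641 N/mm
Working load F = kδ = 18.641·8.2 = 152.86 N
C = 14.0/2.7 = 5.1852; K_W = (4C−1)/(4C−4)+0.615/C = 1.2978
τ_max = K_W·8FD/(πd³) = 1.2978·276.86 = 359.31 MPa
τ_max > 290 MPa → exceeds allowable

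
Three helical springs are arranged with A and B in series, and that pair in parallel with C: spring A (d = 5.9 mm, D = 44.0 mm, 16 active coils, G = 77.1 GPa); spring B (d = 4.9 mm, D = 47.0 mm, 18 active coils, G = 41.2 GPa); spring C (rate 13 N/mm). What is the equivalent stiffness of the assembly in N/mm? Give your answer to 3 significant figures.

14.3 N/mm

k_A = Gd⁴/(8D³N_a) = (77.1×10³)(5.9⁴)/(8·44.0³·16) = 8.5683 N/mm
k_B = Gd⁴/(8D³N_a) = (41.2×10³)(4.9⁴)/(8·47.0³·18) = 1.5886 N/mm
Springs A,B series: k_AB = 1/(1/8.5683+1/1.5886) = 1.3402 N/mm; parallel with C: k_eq = 1.3402+13 = 14.34 N/mm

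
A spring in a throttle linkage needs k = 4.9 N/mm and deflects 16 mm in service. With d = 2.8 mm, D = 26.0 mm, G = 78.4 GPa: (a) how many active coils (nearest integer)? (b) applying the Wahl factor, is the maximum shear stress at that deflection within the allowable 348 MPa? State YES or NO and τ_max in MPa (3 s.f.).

(a) 7 coils; (b) YES, τ_max = 273 MPa

N_a = Gd⁴/(8D³k) = (78.4×10³)(2.8⁴)/(8·26.0³·4.9) = 6.994 → N_a = 7
Actual rate k = Gd⁴/(8D³·7) = 4.896 N/mm
Working load F = kδ = 4.896·16 = 78.336 N
C = 26.0/2.8 = 9.2857; K_W = (4C−1)/(4C−4)+0.615/C = 1.1567
τ_max = K_W·8FD/(πd³) = 1.1567·236.27 = 273.3 MPa
τ_max ≤ 348 MPa → acceptable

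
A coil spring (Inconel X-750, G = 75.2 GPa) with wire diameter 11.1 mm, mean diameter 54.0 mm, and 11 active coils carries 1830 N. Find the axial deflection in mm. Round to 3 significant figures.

k = Gd⁴/(8D³N_a) = (75.2×10³)(11.1⁴)/(8·54.0³·11) = 82.385 N/mm
δ = F/k = 1830 / 82.385 = 22.213 mm

22.2 mm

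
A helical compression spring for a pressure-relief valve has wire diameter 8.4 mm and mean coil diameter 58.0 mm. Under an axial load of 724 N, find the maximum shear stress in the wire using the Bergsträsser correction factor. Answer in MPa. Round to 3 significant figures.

217 MPa

Spring index C = D/d = 58.0/8.4 = 6.9048
K_B = (4C+2)/(4C−3) = 29.619/24.619 = 1.2031
τ₀ = 8FD/(πd³) = 8·724·58.0/(π·8.4³) = 335936/1862 = 180.41 MPa
τ_max = K·τ₀ = 1.2031 × 180.41 = 217.05 MPa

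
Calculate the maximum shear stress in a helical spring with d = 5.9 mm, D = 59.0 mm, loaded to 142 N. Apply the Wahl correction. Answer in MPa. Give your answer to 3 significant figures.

119 MPa

Spring index C = D/d = 59.0/5.9 = 10.0000
K_W = (4C−1)/(4C−4) + 0.615/C = 39.000/36.000 + 0.0615 = 1.1448
τ₀ = 8FD/(πd³) = 8·142·59.0/(π·5.9³) = 67024/645.22 = 103.88 MPa
τ_max = K·τ₀ = 1.1448 × 103.88 = 118.92 MPa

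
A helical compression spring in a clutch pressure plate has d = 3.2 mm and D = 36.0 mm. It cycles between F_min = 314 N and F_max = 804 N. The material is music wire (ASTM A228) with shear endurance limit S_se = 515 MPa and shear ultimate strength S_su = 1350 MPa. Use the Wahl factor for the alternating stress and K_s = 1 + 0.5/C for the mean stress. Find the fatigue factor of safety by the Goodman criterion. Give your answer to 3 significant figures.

C = D/d = 36.0/3.2 = 11.2500; K_W = (4C−1)/(4C−4)+0.615/C = 1.1278; K_s = 1+0.5/C = 1.0444
F_a = (F_max−F_min)/2 = 245 N; F_m = (F_max+F_min)/2 = 559 N
τ_a = K_W·8F_aD/(πd³) = 1.1278 × 685.42 = 773.05 MPa
τ_m = K_s·8F_mD/(πd³) = 1.0444 × 1563.9 = 1633.4 MPa
Goodman: 1/n_f = τ_a/S_se + τ_m/S_su = 773.05/515 + 1633.4/1350 = 1.50106 + 1.20992 = 2.711
n_f = 1/2.711 = 0.3689

0.369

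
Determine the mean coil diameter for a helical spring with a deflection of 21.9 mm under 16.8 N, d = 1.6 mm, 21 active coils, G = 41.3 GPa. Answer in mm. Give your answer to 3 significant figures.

Required rate k = F/δ = 16.8/21.9 = 0.76712 N/mm
D = (Gd⁴/(8N_a·k))^(1/3) = (41.3×10³·1.6⁴/(8·21·0.76712))^(1/3)
  = (2100.18)^(1/3) = 12.8061 mm

12.8 mm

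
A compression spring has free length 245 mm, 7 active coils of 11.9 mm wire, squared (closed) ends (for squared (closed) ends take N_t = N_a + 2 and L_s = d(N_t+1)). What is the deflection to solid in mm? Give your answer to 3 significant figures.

126 mm

N_t = 9; L_s = 11.9·10 = 119 mm
δ_solid = L₀ − L_s = 245 − 119 = 126 mm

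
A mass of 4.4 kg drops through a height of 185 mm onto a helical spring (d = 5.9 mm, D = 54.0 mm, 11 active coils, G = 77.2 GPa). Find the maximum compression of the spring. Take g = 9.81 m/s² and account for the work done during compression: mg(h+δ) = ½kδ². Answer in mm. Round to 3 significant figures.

k = Gd⁴/(8D³N_a) = (77.2×10³)(5.9⁴)/(8·54.0³·11) = 6.7509 N/mm
W = mg = 4.4 × 9.81 = 43.164 N
½kδ² − Wδ − Wh = 0 → δ = (W + √(W² + 2kWh))/k
δ = (43.164 + √(1863.1 + 107816))/6.7509 = (43.164 + 331.18)/6.7509 = 55.451 mm

55.5 mm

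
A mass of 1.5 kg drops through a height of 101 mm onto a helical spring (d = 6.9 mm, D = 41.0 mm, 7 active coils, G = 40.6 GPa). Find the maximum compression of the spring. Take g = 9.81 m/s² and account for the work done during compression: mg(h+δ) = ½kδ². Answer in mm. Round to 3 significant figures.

k = Gd⁴/(8D³N_a) = (40.6×10³)(6.9⁴)/(8·41.0³·7) = 23.844 N/mm
W = mg = 1.5 × 9.81 = 14.715 N
½kδ² − Wδ − Wh = 0 → δ = (W + √(W² + 2kWh))/k
δ = (14.715 + √(216.53 + 70875.2))/23.844 = (14.715 + 266.63)/23.844 = 11.799 mm

11.8 mm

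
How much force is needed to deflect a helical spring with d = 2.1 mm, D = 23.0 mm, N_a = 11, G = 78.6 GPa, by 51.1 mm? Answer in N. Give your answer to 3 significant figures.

k = Gd⁴/(8D³N_a) = (78.6×10³)(2.1⁴)/(8·23.0³·11) = 1.4277 N/mm
F = k·δ = 1.4277 × 51.1 = 72.955 N

73.0 N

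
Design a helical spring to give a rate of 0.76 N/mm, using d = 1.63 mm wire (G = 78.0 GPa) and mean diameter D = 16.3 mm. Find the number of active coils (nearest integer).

N_a = Gd⁴/(8D³k) = (78.0×10³ × 1.63⁴)/(8 × 16.3³ × 0.76)
    = 550611 / 26330.9 = 20.91 → 21 coils

21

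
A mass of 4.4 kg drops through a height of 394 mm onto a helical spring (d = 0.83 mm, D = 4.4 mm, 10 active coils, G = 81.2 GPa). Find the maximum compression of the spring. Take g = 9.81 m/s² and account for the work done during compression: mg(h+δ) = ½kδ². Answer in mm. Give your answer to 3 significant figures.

85.6 mm

k = Gd⁴/(8D³N_a) = (81.2×10³)(0.83⁴)/(8·4.4³·10) = 5.6548 N/mm
W = mg = 4.4 × 9.81 = 43.164 N
½kδ² − Wδ − Wh = 0 → δ = (W + √(W² + 2kWh))/k
δ = (43.164 + √(1863.1 + 192339))/5.6548 = (43.164 + 440.68)/5.6548 = 85.564 mm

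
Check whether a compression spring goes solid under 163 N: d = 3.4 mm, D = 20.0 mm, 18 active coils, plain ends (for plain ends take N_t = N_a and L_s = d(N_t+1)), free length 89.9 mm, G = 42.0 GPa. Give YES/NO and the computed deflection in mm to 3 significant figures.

k = Gd⁴/(8D³N_a) = (42.0×10³)(3.4⁴)/(8·20.0³·18) = 4.8721 N/mm
N_t = 18; L_s = 3.4·19 = 64.6 mm; δ_solid = L₀ − L_s = 89.9 − 64.6 = 25.3 mm
δ = F/k = 163/4.8721 = 33.456 mm
δ ≥ δ_solid → spring goes solid

YES, δ = 33.5 mm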